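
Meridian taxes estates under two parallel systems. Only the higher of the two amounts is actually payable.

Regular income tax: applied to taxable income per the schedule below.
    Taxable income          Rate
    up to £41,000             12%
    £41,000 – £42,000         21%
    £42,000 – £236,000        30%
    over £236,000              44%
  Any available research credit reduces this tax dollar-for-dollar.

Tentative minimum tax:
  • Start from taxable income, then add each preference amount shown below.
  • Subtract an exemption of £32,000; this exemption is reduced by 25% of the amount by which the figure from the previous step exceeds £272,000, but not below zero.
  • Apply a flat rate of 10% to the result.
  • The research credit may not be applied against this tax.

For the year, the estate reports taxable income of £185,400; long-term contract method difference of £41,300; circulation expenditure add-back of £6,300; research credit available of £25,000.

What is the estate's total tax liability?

Regular income tax:
  £41,000 × 12% = £4,920
  £1,000 × 21% = £210
  £143,400 × 30% = £43,020
  → £48,150
  Less research credit £25,000 → £23,150

Tentative minimum tax:
  Adjusted income: £185,400 + £41,300 + £6,300 = £233,000
  Exemption: £233,000 ≤ £272,000, so full £32,000 applies
  Base: £233,000 − £32,000 = £201,000
  £201,000 × 10% = £20,100

£23,150 > £20,100, so the regular income tax governs.

£23,150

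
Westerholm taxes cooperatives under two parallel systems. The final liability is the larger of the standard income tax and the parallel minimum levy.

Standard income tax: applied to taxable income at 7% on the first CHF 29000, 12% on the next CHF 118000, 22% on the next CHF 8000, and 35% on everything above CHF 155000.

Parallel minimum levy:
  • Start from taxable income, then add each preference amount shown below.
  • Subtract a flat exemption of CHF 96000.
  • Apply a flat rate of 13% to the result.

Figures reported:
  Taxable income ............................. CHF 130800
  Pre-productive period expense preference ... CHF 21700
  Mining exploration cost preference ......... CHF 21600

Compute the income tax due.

CHF 14246

Parallel minimum levy:
  Adjusted income: CHF 130800 + CHF 21700 + CHF 21600 = CHF 174100
  Less exemption CHF 96000 → base CHF 78100
  CHF 78100 × 13% = CHF 10153

Standard income tax:
  CHF 29000 × 7% = CHF 2030
  CHF 101800 × 12% = CHF 12216
  → CHF 14246

CHF 14246 > CHF 10153, so the standard income tax governs.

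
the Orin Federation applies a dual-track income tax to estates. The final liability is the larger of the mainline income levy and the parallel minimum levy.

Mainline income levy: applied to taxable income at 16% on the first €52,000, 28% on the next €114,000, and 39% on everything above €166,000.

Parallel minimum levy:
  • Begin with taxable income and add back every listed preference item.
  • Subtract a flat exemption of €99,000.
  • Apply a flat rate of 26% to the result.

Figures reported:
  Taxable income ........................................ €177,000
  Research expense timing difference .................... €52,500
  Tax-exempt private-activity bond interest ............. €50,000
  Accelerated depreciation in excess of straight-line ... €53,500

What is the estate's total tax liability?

€60,840

Parallel minimum levy:
  Adjusted income: €177,000 + €52,500 + €50,000 + €53,500 = €333,000
  Less exemption €99,000 → base €234,000
  €234,000 × 26% = €60,840

Mainline income levy:
  €52,000 × 16% = €8,320
  €114,000 × 28% = €31,920
  €11,000 × 39% = €4,290
  → €44,530

€60,840 > €44,530, so the parallel minimum levy is the binding amount.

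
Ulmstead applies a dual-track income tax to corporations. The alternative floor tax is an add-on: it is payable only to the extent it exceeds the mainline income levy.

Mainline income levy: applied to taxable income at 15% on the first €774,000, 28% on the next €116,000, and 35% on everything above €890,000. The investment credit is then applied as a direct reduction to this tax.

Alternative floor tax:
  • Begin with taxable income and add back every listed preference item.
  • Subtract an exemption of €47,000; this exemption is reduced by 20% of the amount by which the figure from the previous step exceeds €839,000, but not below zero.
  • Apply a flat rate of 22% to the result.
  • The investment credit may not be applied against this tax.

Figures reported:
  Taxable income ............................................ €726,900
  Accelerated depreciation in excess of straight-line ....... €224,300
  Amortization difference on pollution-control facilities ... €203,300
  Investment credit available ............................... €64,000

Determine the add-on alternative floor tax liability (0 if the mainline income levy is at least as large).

€208,955

Mainline income levy:
  €726,900 × 15% = €109,035
  Less investment credit €64,000 → €45,035

Alternative floor tax:
  Adjusted income: €726,900 + €224,300 + €203,300 = €1,154,500
  Exemption: 20% × (€1,154,500 − €839,000) = €63,100 ≥ €47,000, so the exemption is fully phased out
  Base: €1,154,500 − €0 = €1,154,500
  €1,154,500 × 22% = €253,990

Excess of alternative floor tax over mainline income levy: €253,990 − €45,035 = €208,955.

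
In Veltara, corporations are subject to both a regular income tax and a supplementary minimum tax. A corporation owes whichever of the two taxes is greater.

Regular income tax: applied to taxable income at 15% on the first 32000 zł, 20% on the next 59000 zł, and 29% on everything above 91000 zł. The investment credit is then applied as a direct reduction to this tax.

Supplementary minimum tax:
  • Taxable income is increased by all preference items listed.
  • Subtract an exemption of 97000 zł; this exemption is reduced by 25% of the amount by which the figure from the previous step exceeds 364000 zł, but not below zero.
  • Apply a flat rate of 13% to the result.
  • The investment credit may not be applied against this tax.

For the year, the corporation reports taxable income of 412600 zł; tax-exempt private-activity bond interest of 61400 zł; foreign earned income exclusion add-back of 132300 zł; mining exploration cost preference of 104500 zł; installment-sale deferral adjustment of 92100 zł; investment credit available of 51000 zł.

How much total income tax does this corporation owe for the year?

104377 zł

Regular income tax:
  32000 zł × 15% = 4800 zł
  59000 zł × 20% = 11800 zł
  321600 zł × 29% = 93264 zł
  → 109864 zł
  Less investment credit 51000 zł → 58864 zł

Supplementary minimum tax:
  Adjusted income: 412600 zł + 61400 zł + 132300 zł + 104500 zł + 92100 zł = 802900 zł
  Exemption: 25% × (802900 zł − 364000 zł) = 109725 zł ≥ 97000 zł, so the exemption is fully phased out
  Base: 802900 zł − 0 zł = 802900 zł
  802900 zł × 13% = 104377 zł

104377 zł > 58864 zł, so the supplementary minimum tax is the binding amount.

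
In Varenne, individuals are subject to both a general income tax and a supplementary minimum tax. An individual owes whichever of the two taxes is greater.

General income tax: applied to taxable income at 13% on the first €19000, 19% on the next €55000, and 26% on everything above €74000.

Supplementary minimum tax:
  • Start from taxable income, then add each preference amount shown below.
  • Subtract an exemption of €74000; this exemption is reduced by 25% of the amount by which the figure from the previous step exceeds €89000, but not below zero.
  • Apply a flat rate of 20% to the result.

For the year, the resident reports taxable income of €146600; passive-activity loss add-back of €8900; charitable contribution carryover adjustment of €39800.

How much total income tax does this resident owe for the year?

€31796

General income tax:
  €19000 × 13% = €2470
  €55000 × 19% = €10450
  €72600 × 26% = €18876
  → €31796

Supplementary minimum tax:
  Adjusted income: €146600 + €8900 + €39800 = €195300
  Exemption: €74000 − 25% × (€195300 − €89000) = €74000 − €26575 = €47425
  Base: €195300 − €47425 = €147875
  €147875 × 20% = €29575

€31796 > €29575, so the general income tax governs.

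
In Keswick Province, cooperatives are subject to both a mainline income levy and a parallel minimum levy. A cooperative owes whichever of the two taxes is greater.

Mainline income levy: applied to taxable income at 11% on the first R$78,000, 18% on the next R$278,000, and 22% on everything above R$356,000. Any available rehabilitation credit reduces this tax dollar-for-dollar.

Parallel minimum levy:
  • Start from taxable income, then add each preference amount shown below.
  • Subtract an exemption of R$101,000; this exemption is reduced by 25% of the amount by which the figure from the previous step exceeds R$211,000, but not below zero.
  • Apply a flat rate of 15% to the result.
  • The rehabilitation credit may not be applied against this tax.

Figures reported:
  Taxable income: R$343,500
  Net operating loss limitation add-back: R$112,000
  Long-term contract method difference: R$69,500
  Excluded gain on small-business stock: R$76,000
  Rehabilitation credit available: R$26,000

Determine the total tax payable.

R$89,625

Mainline income levy:
  R$78,000 × 11% = R$8,580
  R$265,500 × 18% = R$47,790
  → R$56,370
  Less rehabilitation credit R$26,000 → R$30,370

Parallel minimum levy:
  Adjusted income: R$343,500 + R$112,000 + R$69,500 + R$76,000 = R$601,000
  Exemption: R$101,000 − 25% × (R$601,000 − R$211,000) = R$101,000 − R$97,500 = R$3,500
  Base: R$601,000 − R$3,500 = R$597,500
  R$597,500 × 15% = R$89,625

R$89,625 > R$30,370, so the parallel minimum levy is the binding amount.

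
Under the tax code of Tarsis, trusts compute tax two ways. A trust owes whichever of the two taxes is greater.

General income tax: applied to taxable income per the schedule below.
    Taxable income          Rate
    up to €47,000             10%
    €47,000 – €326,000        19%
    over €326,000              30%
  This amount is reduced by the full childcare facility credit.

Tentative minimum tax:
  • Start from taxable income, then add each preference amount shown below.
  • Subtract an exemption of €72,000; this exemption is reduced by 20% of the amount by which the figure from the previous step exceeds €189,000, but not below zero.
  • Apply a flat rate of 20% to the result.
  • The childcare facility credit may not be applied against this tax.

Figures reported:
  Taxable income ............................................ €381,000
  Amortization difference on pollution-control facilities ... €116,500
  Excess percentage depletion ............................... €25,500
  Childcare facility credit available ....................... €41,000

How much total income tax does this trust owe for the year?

€103,560

General income tax:
  €47,000 × 10% = €4,700
  €279,000 × 19% = €53,010
  €55,000 × 30% = €16,500
  → €74,210
  Less childcare facility credit €41,000 → €33,210

Tentative minimum tax:
  Adjusted income: €381,000 + €116,500 + €25,500 = €523,000
  Exemption: €72,000 − 20% × (€523,000 − €189,000) = €72,000 − €66,800 = €5,200
  Base: €523,000 − €5,200 = €517,800
  €517,800 × 20% = €103,560

€103,560 > €33,210, so the tentative minimum tax is the binding amount.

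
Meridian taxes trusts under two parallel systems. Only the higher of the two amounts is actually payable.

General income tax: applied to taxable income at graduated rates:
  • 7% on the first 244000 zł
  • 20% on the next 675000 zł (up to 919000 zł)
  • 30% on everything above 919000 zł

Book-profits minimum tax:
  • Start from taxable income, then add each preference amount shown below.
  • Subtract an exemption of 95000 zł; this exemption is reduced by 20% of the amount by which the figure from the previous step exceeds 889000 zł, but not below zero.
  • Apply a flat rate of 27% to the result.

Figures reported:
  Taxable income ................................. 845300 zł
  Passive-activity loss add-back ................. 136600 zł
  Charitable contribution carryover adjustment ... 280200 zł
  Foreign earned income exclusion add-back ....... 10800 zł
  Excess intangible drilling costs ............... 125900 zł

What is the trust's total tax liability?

377676 zł

Book-profits minimum tax:
  Adjusted income: 845300 zł + 136600 zł + 280200 zł + 10800 zł + 125900 zł = 1398800 zł
  Exemption: 20% × (1398800 zł − 889000 zł) = 101960 zł ≥ 95000 zł, so the exemption is fully phased out
  Base: 1398800 zł − 0 zł = 1398800 zł
  1398800 zł × 27% = 377676 zł

General income tax:
  244000 zł × 7% = 17080 zł
  601300 zł × 20% = 120260 zł
  → 137340 zł

377676 zł > 137340 zł, so the book-profits minimum tax is the binding amount.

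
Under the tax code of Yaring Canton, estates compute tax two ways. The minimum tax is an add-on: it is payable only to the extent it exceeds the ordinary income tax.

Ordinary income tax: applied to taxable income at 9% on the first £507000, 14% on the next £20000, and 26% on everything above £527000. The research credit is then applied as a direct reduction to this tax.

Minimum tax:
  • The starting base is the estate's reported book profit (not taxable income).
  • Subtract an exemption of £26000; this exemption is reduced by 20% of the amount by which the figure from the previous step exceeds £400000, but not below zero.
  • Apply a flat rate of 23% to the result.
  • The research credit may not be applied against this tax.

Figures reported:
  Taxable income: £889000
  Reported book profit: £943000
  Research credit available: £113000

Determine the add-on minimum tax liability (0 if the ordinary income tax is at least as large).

Minimum tax:
  Base (reported book profit): £943000
  Exemption: 20% × (£943000 − £400000) = £108600 ≥ £26000, so the exemption is fully phased out
  Base: £943000 − £0 = £943000
  £943000 × 23% = £216890

Ordinary income tax:
  £507000 × 9% = £45630
  £20000 × 14% = £2800
  £362000 × 26% = £94120
  → £142550
  Less research credit £113000 → £29550

Excess of minimum tax over ordinary income tax: £216890 − £29550 = £187340.

£187340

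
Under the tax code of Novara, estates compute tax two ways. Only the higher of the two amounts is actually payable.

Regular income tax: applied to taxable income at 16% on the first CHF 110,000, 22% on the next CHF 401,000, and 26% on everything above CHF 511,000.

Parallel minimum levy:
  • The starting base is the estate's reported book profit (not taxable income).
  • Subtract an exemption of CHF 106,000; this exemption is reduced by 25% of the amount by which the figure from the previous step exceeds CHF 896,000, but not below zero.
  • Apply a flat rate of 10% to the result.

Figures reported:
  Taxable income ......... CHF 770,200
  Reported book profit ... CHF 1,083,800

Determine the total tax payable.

Regular income tax:
  CHF 110,000 × 16% = CHF 17,600
  CHF 401,000 × 22% = CHF 88,220
  CHF 259,200 × 26% = CHF 67,392
  → CHF 173,212

Parallel minimum levy:
  Base (reported book profit): CHF 1,083,800
  Exemption: CHF 106,000 − 25% × (CHF 1,083,800 − CHF 896,000) = CHF 106,000 − CHF 46,950 = CHF 59,050
  Base: CHF 1,083,800 − CHF 59,050 = CHF 1,024,750
  CHF 1,024,750 × 10% = CHF 102,475

CHF 173,212 > CHF 102,475, so the regular income tax governs.

CHF 173,212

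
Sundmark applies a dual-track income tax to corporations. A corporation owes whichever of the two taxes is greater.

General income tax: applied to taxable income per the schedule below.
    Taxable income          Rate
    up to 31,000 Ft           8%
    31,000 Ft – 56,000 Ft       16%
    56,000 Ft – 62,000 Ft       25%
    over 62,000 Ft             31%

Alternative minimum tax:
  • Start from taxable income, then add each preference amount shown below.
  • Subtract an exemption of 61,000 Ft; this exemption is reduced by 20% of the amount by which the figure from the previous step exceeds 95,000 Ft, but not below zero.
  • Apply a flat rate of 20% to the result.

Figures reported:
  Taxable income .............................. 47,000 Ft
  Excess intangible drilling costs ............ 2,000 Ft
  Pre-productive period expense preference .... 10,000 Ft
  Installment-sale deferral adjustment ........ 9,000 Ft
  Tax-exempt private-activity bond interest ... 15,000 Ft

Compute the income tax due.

Alternative minimum tax:
  Adjusted income: 47,000 Ft + 2,000 Ft + 10,000 Ft + 9,000 Ft + 15,000 Ft = 83,000 Ft
  Exemption: 83,000 Ft ≤ 95,000 Ft, so full 61,000 Ft applies
  Base: 83,000 Ft − 61,000 Ft = 22,000 Ft
  22,000 Ft × 20% = 4,400 Ft

General income tax:
  31,000 Ft × 8% = 2,480 Ft
  16,000 Ft × 16% = 2,560 Ft
  → 5,040 Ft

5,040 Ft > 4,400 Ft, so the general income tax governs.

5,040 Ft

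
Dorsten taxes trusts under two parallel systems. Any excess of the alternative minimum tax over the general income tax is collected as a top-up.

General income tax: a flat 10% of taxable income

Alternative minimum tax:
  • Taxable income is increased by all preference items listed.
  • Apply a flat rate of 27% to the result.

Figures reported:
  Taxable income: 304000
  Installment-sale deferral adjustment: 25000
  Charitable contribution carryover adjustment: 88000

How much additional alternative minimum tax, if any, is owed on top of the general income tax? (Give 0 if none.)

Alternative minimum tax:
  Adjusted income: 304000 + 25000 + 88000 = 417000
  417000 × 27% = 112590

General income tax:
  304000 × 10% = 30400

Excess of alternative minimum tax over general income tax: 112590 − 30400 = 82190.

82190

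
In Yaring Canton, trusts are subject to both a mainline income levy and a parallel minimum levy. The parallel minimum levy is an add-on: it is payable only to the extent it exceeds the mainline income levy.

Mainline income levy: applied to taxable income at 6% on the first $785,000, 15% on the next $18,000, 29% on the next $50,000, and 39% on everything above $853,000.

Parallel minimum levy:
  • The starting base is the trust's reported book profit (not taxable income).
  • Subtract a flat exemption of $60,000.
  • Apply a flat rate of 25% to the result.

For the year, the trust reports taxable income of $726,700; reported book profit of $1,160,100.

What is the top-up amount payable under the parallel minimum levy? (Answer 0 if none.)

Parallel minimum levy:
  Base (reported book profit): $1,160,100
  Less exemption $60,000 → base $1,100,100
  $1,100,100 × 25% = $275,025

Mainline income levy:
  $726,700 × 6% = $43,602

Excess of parallel minimum levy over mainline income levy: $275,025 − $43,602 = $231,423.

$231,423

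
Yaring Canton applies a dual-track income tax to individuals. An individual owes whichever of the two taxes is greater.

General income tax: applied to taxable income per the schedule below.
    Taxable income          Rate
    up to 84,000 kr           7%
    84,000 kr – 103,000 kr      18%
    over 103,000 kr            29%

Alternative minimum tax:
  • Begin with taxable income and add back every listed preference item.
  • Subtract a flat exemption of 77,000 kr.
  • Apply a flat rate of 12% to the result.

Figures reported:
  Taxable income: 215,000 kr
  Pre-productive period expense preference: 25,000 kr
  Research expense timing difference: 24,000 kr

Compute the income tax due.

Alternative minimum tax:
  Adjusted income: 215,000 kr + 25,000 kr + 24,000 kr = 264,000 kr
  Less exemption 77,000 kr → base 187,000 kr
  187,000 kr × 12% = 22,440 kr

General income tax:
  84,000 kr × 7% = 5,880 kr
  19,000 kr × 18% = 3,420 kr
  112,000 kr × 29% = 32,480 kr
  → 41,780 kr

41,780 kr > 22,440 kr, so the general income tax governs.

41,780 kr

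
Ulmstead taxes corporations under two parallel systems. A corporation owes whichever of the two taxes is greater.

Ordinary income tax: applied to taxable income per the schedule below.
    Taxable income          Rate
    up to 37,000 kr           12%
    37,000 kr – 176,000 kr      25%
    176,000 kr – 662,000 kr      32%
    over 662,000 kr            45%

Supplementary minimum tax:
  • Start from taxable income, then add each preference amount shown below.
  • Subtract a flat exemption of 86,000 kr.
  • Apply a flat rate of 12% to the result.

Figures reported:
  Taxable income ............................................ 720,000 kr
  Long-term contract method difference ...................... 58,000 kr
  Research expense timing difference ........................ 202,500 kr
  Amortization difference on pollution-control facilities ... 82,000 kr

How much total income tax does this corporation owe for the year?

220,810 kr

Supplementary minimum tax:
  Adjusted income: 720,000 kr + 58,000 kr + 202,500 kr + 82,000 kr = 1,062,500 kr
  Less exemption 86,000 kr → base 976,500 kr
  976,500 kr × 12% = 117,180 kr

Ordinary income tax:
  37,000 kr × 12% = 4,440 kr
  139,000 kr × 25% = 34,750 kr
  486,000 kr × 32% = 155,520 kr
  58,000 kr × 45% = 26,100 kr
  → 220,810 kr

220,810 kr > 117,180 kr, so the ordinary income tax governs.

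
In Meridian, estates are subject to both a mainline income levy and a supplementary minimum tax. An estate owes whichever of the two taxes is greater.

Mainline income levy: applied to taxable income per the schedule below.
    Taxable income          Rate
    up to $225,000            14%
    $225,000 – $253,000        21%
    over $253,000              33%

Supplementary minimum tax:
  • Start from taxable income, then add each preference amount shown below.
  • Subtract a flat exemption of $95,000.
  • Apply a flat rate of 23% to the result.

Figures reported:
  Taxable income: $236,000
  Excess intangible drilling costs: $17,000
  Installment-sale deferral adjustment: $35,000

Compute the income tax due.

Supplementary minimum tax:
  Adjusted income: $236,000 + $17,000 + $35,000 = $288,000
  Less exemption $95,000 → base $193,000
  $193,000 × 23% = $44,390

Mainline income levy:
  $225,000 × 14% = $31,500
  $11,000 × 21% = $2,310
  → $33,810

$44,390 > $33,810, so the supplementary minimum tax is the binding amount.

$44,390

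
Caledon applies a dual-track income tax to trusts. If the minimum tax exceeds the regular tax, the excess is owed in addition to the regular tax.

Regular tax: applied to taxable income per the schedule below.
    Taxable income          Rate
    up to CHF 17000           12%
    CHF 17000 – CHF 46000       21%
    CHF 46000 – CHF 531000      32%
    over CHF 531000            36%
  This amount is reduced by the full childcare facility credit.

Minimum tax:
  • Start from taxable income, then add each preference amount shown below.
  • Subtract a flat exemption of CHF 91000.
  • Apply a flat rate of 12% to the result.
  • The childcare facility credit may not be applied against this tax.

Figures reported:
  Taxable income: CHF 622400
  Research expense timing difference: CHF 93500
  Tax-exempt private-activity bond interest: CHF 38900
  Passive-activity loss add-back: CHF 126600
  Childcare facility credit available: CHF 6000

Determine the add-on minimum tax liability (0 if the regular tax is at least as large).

CHF 0

Minimum tax:
  Adjusted income: CHF 622400 + CHF 93500 + CHF 38900 + CHF 126600 = CHF 881400
  Less exemption CHF 91000 → base CHF 790400
  CHF 790400 × 12% = CHF 94848

Regular tax:
  CHF 17000 × 12% = CHF 2040
  CHF 29000 × 21% = CHF 6090
  CHF 485000 × 32% = CHF 155200
  CHF 91400 × 36% = CHF 32904
  → CHF 196234
  Less childcare facility credit CHF 6000 → CHF 190234

CHF 94848 ≤ CHF 190234, so no add-on is due.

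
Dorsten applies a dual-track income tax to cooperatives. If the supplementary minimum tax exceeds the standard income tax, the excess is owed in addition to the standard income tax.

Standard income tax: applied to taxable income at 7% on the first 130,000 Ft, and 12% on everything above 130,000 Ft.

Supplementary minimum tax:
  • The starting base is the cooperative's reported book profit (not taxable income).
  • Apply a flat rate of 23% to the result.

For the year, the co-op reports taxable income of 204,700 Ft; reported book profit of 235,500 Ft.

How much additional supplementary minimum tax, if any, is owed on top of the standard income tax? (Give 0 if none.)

36,101 Ft

Supplementary minimum tax:
  Base (reported book profit): 235,500 Ft
  235,500 Ft × 23% = 54,165 Ft

Standard income tax:
  130,000 Ft × 7% = 9,100 Ft
  74,700 Ft × 12% = 8,964 Ft
  → 18,064 Ft

Excess of supplementary minimum tax over standard income tax: 54,165 Ft − 18,064 Ft = 36,101 Ft.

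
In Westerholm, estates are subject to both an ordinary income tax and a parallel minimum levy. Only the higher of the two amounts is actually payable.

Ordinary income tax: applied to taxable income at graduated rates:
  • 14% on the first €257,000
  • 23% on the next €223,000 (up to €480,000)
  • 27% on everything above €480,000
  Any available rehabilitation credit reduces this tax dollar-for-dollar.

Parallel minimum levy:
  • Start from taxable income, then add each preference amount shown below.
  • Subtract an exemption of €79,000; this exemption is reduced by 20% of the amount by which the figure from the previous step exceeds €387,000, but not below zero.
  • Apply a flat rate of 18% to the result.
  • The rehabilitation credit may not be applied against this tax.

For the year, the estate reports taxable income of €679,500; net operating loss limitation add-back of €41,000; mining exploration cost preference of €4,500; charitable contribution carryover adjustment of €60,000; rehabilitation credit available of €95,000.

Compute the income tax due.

€141,300

Parallel minimum levy:
  Adjusted income: €679,500 + €41,000 + €4,500 + €60,000 = €785,000
  Exemption: 20% × (€785,000 − €387,000) = €79,600 ≥ €79,000, so the exemption is fully phased out
  Base: €785,000 − €0 = €785,000
  €785,000 × 18% = €141,300

Ordinary income tax:
  €257,000 × 14% = €35,980
  €223,000 × 23% = €51,290
  €199,500 × 27% = €53,865
  → €141,135
  Less rehabilitation credit €95,000 → €46,135

€141,300 > €46,135, so the parallel minimum levy is the binding amount.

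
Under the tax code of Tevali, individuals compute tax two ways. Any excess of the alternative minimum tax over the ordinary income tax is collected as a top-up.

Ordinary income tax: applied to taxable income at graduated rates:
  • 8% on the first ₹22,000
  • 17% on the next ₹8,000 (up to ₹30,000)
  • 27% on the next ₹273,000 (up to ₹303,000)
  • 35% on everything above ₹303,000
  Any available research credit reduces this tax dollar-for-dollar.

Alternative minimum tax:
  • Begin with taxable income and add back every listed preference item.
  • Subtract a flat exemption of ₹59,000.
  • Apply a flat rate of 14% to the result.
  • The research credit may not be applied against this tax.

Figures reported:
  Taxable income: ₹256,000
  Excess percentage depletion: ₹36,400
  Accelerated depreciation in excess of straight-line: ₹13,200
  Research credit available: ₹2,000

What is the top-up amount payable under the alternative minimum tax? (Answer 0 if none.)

Ordinary income tax:
  ₹22,000 × 8% = ₹1,760
  ₹8,000 × 17% = ₹1,360
  ₹226,000 × 27% = ₹61,020
  → ₹64,140
  Less research credit ₹2,000 → ₹62,140

Alternative minimum tax:
  Adjusted income: ₹256,000 + ₹36,400 + ₹13,200 = ₹305,600
  Less exemption ₹59,000 → base ₹246,600
  ₹246,600 × 14% = ₹34,524

₹34,524 ≤ ₹62,140, so no add-on is due.

₹0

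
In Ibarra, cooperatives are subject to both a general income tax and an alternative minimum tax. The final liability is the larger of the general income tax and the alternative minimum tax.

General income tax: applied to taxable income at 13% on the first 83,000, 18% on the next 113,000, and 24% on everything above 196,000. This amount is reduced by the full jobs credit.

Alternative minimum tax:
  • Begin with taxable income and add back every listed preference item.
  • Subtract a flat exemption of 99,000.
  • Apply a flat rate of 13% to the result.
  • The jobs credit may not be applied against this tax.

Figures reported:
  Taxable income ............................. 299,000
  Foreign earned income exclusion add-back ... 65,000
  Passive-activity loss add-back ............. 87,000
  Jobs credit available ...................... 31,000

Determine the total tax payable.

General income tax:
  83,000 × 13% = 10,790
  113,000 × 18% = 20,340
  103,000 × 24% = 24,720
  → 55,850
  Less jobs credit 31,000 → 24,850

Alternative minimum tax:
  Adjusted income: 299,000 + 65,000 + 87,000 = 451,000
  Less exemption 99,000 → base 352,000
  352,000 × 13% = 45,760

45,760 > 24,850, so the alternative minimum tax is the binding amount.

45,760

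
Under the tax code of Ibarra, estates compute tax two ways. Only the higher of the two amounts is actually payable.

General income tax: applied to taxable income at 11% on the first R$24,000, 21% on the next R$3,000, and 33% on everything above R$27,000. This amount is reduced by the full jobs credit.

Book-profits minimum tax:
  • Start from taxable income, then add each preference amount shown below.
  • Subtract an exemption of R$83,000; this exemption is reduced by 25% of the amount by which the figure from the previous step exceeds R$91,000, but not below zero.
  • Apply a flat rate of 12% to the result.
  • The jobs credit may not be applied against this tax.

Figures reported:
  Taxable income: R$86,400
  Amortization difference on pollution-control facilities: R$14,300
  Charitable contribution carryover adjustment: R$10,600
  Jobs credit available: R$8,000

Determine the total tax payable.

R$14,872

Book-profits minimum tax:
  Adjusted income: R$86,400 + R$14,300 + R$10,600 = R$111,300
  Exemption: R$83,000 − 25% × (R$111,300 − R$91,000) = R$83,000 − R$5,075 = R$77,925
  Base: R$111,300 − R$77,925 = R$33,375
  R$33,375 × 12% = R$4,005

General income tax:
  R$24,000 × 11% = R$2,640
  R$3,000 × 21% = R$630
  R$59,400 × 33% = R$19,602
  → R$22,872
  Less jobs credit R$8,000 → R$14,872

R$14,872 > R$4,005, so the general income tax governs.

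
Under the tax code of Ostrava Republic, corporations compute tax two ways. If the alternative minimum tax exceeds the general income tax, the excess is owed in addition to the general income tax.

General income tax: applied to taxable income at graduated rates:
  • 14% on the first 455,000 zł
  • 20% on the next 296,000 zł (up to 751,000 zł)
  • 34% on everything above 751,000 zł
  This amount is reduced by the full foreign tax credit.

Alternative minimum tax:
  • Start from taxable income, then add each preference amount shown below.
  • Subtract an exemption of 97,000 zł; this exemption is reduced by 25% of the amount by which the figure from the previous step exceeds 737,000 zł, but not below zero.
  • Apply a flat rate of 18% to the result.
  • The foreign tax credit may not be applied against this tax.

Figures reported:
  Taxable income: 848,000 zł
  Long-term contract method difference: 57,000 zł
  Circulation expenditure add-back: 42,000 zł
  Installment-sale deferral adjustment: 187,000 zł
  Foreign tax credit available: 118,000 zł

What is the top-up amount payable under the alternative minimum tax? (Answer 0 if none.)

Alternative minimum tax:
  Adjusted income: 848,000 zł + 57,000 zł + 42,000 zł + 187,000 zł = 1,134,000 zł
  Exemption: 25% × (1,134,000 zł − 737,000 zł) = 99,250 zł ≥ 97,000 zł, so the exemption is fully phased out
  Base: 1,134,000 zł − 0 zł = 1,134,000 zł
  1,134,000 zł × 18% = 204,120 zł

General income tax:
  455,000 zł × 14% = 63,700 zł
  296,000 zł × 20% = 59,200 zł
  97,000 zł × 34% = 32,980 zł
  → 155,880 zł
  Less foreign tax credit 118,000 zł → 37,880 zł

Excess of alternative minimum tax over general income tax: 204,120 zł − 37,880 zł = 166,240 zł.

166,240 zł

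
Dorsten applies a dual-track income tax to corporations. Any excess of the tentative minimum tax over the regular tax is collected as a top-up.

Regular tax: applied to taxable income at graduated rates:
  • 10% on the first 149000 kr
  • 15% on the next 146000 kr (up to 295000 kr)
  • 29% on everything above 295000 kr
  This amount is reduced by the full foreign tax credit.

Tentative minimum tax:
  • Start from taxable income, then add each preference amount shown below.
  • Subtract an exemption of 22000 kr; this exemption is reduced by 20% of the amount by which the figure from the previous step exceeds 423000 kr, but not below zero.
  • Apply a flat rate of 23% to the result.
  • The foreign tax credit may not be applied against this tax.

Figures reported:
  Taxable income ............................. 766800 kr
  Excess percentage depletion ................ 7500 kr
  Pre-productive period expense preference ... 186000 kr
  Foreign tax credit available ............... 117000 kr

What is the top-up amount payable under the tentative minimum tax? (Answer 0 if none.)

164247 kr

Tentative minimum tax:
  Adjusted income: 766800 kr + 7500 kr + 186000 kr = 960300 kr
  Exemption: 20% × (960300 kr − 423000 kr) = 107460 kr ≥ 22000 kr, so the exemption is fully phased out
  Base: 960300 kr − 0 kr = 960300 kr
  960300 kr × 23% = 220869 kr

Regular tax:
  149000 kr × 10% = 14900 kr
  146000 kr × 15% = 21900 kr
  471800 kr × 29% = 136822 kr
  → 173622 kr
  Less foreign tax credit 117000 kr → 56622 kr

Excess of tentative minimum tax over regular tax: 220869 kr − 56622 kr = 164247 kr.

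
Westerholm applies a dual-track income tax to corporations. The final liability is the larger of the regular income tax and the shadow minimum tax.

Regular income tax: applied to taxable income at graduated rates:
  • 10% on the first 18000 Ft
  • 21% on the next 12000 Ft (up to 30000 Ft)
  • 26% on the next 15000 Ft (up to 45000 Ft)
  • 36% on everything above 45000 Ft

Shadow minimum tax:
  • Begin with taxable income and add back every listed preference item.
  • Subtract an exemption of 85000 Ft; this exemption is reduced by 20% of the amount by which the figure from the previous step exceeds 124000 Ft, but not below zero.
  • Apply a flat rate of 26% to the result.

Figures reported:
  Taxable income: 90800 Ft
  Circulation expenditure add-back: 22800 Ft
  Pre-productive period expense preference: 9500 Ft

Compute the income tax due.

24708 Ft

Shadow minimum tax:
  Adjusted income: 90800 Ft + 22800 Ft + 9500 Ft = 123100 Ft
  Exemption: 123100 Ft ≤ 124000 Ft, so full 85000 Ft applies
  Base: 123100 Ft − 85000 Ft = 38100 Ft
  38100 Ft × 26% = 9906 Ft

Regular income tax:
  18000 Ft × 10% = 1800 Ft
  12000 Ft × 21% = 2520 Ft
  15000 Ft × 26% = 3900 Ft
  45800 Ft × 36% = 16488 Ft
  → 24708 Ft

24708 Ft > 9906 Ft, so the regular income tax governs.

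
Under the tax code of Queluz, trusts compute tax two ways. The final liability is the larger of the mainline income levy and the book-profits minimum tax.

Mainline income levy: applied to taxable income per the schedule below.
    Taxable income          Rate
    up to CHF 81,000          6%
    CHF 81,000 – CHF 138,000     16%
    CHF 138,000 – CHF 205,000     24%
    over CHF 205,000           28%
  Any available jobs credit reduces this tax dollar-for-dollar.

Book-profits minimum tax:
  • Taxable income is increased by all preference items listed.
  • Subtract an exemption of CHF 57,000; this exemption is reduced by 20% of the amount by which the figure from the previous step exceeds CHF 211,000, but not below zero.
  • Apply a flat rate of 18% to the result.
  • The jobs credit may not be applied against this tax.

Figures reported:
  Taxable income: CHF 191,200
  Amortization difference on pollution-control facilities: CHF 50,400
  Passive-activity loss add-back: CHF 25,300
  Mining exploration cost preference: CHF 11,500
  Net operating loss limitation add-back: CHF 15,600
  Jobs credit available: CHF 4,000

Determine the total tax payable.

CHF 45,648

Mainline income levy:
  CHF 81,000 × 6% = CHF 4,860
  CHF 57,000 × 16% = CHF 9,120
  CHF 53,200 × 24% = CHF 12,768
  → CHF 26,748
  Less jobs credit CHF 4,000 → CHF 22,748

Book-profits minimum tax:
  Adjusted income: CHF 191,200 + CHF 50,400 + CHF 25,300 + CHF 11,500 + CHF 15,600 = CHF 294,000
  Exemption: CHF 57,000 − 20% × (CHF 294,000 − CHF 211,000) = CHF 57,000 − CHF 16,600 = CHF 40,400
  Base: CHF 294,000 − CHF 40,400 = CHF 253,600
  CHF 253,600 × 18% = CHF 45,648

CHF 45,648 > CHF 22,748, so the book-profits minimum tax is the binding amount.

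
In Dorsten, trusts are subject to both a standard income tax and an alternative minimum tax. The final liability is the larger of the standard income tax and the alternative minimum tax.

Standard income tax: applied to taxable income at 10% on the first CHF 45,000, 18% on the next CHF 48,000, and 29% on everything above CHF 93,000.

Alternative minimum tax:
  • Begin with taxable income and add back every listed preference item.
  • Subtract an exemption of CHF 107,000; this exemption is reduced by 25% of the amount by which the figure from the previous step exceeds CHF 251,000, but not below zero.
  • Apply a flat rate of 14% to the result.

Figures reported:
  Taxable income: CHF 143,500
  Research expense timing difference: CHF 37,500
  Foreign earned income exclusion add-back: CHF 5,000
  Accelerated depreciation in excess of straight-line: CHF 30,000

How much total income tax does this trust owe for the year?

CHF 27,785

Standard income tax:
  CHF 45,000 × 10% = CHF 4,500
  CHF 48,000 × 18% = CHF 8,640
  CHF 50,500 × 29% = CHF 14,645
  → CHF 27,785

Alternative minimum tax:
  Adjusted income: CHF 143,500 + CHF 37,500 + CHF 5,000 + CHF 30,000 = CHF 216,000
  Exemption: CHF 216,000 ≤ CHF 251,000, so full CHF 107,000 applies
  Base: CHF 216,000 − CHF 107,000 = CHF 109,000
  CHF 109,000 × 14% = CHF 15,260

CHF 27,785 > CHF 15,260, so the standard income tax governs.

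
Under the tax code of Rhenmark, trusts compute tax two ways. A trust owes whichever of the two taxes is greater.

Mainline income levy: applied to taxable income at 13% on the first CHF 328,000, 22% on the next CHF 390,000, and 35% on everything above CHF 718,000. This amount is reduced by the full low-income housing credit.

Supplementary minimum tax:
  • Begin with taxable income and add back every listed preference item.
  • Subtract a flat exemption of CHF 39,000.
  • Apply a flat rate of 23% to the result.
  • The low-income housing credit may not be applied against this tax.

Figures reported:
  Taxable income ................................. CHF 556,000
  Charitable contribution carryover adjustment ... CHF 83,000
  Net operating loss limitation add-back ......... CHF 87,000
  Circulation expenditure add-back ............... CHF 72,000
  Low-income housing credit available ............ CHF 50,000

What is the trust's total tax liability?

CHF 174,570

Supplementary minimum tax:
  Adjusted income: CHF 556,000 + CHF 83,000 + CHF 87,000 + CHF 72,000 = CHF 798,000
  Less exemption CHF 39,000 → base CHF 759,000
  CHF 759,000 × 23% = CHF 174,570

Mainline income levy:
  CHF 328,000 × 13% = CHF 42,640
  CHF 228,000 × 22% = CHF 50,160
  → CHF 92,800
  Less low-income housing credit CHF 50,000 → CHF 42,800

CHF 174,570 > CHF 42,800, so the supplementary minimum tax is the binding amount.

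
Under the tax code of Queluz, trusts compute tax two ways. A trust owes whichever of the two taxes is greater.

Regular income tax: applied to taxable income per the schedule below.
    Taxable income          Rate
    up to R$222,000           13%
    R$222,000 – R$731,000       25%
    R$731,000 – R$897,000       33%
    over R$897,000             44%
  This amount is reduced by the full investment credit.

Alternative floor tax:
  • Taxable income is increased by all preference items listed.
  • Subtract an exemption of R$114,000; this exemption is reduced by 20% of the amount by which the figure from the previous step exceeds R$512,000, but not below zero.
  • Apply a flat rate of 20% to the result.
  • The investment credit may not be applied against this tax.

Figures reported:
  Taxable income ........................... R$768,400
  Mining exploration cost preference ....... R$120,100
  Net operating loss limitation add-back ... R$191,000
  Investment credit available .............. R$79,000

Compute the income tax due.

Regular income tax:
  R$222,000 × 13% = R$28,860
  R$509,000 × 25% = R$127,250
  R$37,400 × 33% = R$12,342
  → R$168,452
  Less investment credit R$79,000 → R$89,452

Alternative floor tax:
  Adjusted income: R$768,400 + R$120,100 + R$191,000 = R$1,079,500
  Exemption: R$114,000 − 20% × (R$1,079,500 − R$512,000) = R$114,000 − R$113,500 = R$500
  Base: R$1,079,500 − R$500 = R$1,079,000
  R$1,079,000 × 20% = R$215,800

R$215,800 > R$89,452, so the alternative floor tax is the binding amount.

R$215,800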